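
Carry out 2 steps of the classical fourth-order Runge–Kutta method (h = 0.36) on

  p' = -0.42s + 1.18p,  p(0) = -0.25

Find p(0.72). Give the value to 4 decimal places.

-0.7320

RK4: k1 = f(s_n, p_n); k2 = f(s_n + h/2, p_n + (h/2)·k1); k3 = f(s_n + h/2, p_n + (h/2)·k2); k4 = f(s_n + h, p_n + h·k3); p_{n+1} = p_n + (h/6)·(k1 + 2k2 + 2k3 + k4).
s=0.000000, p=-0.250000:
  k1 = f(0.000000, -0.250000) = -0.295000
  k2 = f(0.180000, -0.303100) = -0.433258
  k3 = f(0.180000, -0.327986) = -0.462624
  k4 = f(0.360000, -0.416545) = -0.642723
  p ← -0.250000 + (0.36/6)·(k1 + 2k2 + 2k3 + k4) = -0.413769
s=0.360000, p=-0.413769:
  k1 = f(0.360000, -0.413769) = -0.639448
  k2 = f(0.540000, -0.528870) = -0.850866
  k3 = f(0.540000, -0.566925) = -0.895772
  k4 = f(0.720000, -0.736247) = -1.171171
  p ← -0.413769 + (0.36/6)·(k1 + 2k2 + 2k3 + k4) = -0.732003
p(0.72) ≈ -0.7320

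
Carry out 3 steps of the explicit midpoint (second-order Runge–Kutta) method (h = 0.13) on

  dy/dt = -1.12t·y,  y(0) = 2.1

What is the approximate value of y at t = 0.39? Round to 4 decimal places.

1.9278

Midpoint: k1 = f(t_n, y_n); k2 = f(t_n + h/2, y_n + (h/2)·k1); y_{n+1} = y_n + h·k2.
t=0.000000, y=2.100000:
  k1 = f(0.000000, 2.100000) = 0.000000
  k2 = f(0.065000, 2.100000) = -0.152880
  y ← 2.100000 + 0.13·(-0.152880) = 2.080126
t=0.130000, y=2.080126:
  k1 = f(0.130000, 2.080126) = -0.302866
  k2 = f(0.195000, 2.060439) = -0.450000
  y ← 2.080126 + 0.13·(-0.450000) = 2.021626
t=0.260000, y=2.021626:
  k1 = f(0.260000, 2.021626) = -0.588697
  k2 = f(0.325000, 1.983360) = -0.721943
  y ← 2.021626 + 0.13·(-0.721943) = 1.927773
y(0.39) ≈ 1.9278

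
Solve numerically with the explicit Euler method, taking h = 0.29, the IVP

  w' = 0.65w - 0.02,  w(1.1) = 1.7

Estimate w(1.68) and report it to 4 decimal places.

2.3886

Euler: w_{n+1} = w_n + h·f(t_n, w_n).
t=1.100000, w=1.700000: f=1.085000 → w ← 1.700000 + 0.29·1.085000 = 2.014650
t=1.390000, w=2.014650: f=1.289523 → w ← 2.014650 + 0.29·1.289523 = 2.388612
w(1.68) ≈ 2.3886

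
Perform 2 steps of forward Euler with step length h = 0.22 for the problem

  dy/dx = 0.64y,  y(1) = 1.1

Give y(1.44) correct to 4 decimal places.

1.4316

Euler: y_{n+1} = y_n + h·f(x_n, y_n).
x=1.000000, y=1.100000: f=0.704000 → y ← 1.100000 + 0.22·0.704000 = 1.254880
x=1.220000, y=1.254880: f=0.803123 → y ← 1.254880 + 0.22·0.803123 = 1.431567
y(1.44) ≈ 1.4316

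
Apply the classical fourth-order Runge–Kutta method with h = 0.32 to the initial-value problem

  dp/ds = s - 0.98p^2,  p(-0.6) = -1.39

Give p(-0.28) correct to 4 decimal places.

RK4: k1 = f(s_n, p_n); k2 = f(s_n + h/2, p_n + (h/2)·k1); k3 = f(s_n + h/2, p_n + (h/2)·k2); k4 = f(s_n + h, p_n + h·k3); p_{n+1} = p_n + (h/6)·(k1 + 2k2 + 2k3 + k4).
s=-0.600000, p=-1.390000:
  k1 = f(-0.600000, -1.390000) = -2.493458
  k2 = f(-0.440000, -1.788953) = -3.576347
  k3 = f(-0.440000, -1.962215) = -4.213284
  k4 = f(-0.280000, -2.738251) = -7.628057
  p ← -1.390000 + (0.32/6)·(k1 + 2k2 + 2k3 + k4) = -2.760708
p(-0.28) ≈ -2.7607

-2.7607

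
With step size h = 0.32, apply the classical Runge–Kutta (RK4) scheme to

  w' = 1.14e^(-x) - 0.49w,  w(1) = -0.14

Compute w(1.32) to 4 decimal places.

RK4: k1 = f(x_n, w_n); k2 = f(x_n + h/2, w_n + (h/2)·k1); k3 = f(x_n + h/2, w_n + (h/2)·k2); k4 = f(x_n + h, w_n + h·k3); w_{n+1} = w_n + (h/6)·(k1 + 2k2 + 2k3 + k4).
x=1.000000, w=-0.140000:
  k1 = f(1.000000, -0.140000) = 0.487983
  k2 = f(1.160000, -0.061923) = 0.387716
  k3 = f(1.160000, -0.077965) = 0.395577
  k4 = f(1.320000, -0.013415) = 0.311108
  w ← -0.140000 + (0.32/6)·(k1 + 2k2 + 2k3 + k4) = -0.013831
w(1.32) ≈ -0.0138

-0.0138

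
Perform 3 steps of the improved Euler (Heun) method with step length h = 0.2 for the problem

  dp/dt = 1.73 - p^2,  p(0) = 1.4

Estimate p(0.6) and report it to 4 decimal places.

1.3344

Heun: k1 = f(t_n, p_n); k2 = f(t_n + h, p_n + h·k1); p_{n+1} = p_n + (h/2)·(k1 + k2).
t=0.000000, p=1.400000:
  k1 = f(0.000000, 1.400000) = -0.230000
  k2 = f(0.200000, 1.354000) = -0.103316
  p ← 1.400000 + (0.2/2)·(-0.230000 + (-0.103316)) = 1.366668
t=0.200000, p=1.366668:
  k1 = f(0.200000, 1.366668) = -0.137783
  k2 = f(0.400000, 1.339112) = -0.063221
  p ← 1.366668 + (0.2/2)·(-0.137783 + (-0.063221)) = 1.346568
t=0.400000, p=1.346568:
  k1 = f(0.400000, 1.346568) = -0.083246
  k2 = f(0.600000, 1.329919) = -0.038684
  p ← 1.346568 + (0.2/2)·(-0.083246 + (-0.038684)) = 1.334375
p(0.6) ≈ 1.3344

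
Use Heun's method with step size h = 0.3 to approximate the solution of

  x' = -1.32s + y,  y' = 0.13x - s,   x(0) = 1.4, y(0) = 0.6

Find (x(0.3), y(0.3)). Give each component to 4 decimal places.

Heun on (x,y): k1 = f(s_n, state_n); k2 = f(s_n + h, state_n + h·k1); state_{n+1} = state_n + (h/2)·(k1 + k2).
0.000000: (1.400000, 0.600000)
  k1 = (0.600000, 0.182000)
  predictor → (1.580000, 0.654600)
  k2 = (0.258600, -0.094600)
  → (1.528790, 0.613110)
(x(0.3), y(0.3)) ≈ (1.5288, 0.6131)

1.5288, 0.6131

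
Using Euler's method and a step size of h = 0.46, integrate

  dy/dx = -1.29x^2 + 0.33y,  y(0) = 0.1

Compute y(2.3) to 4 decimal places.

Euler: y_{n+1} = y_n + h·f(x_n, y_n).
x=0.000000, y=0.100000: f=0.033000 → y ← 0.100000 + 0.46·0.033000 = 0.115180
x=0.460000, y=0.115180: f=-0.234955 → y ← 0.115180 + 0.46·(-0.234955) = 0.007101
x=0.920000, y=0.007101: f=-1.089513 → y ← 0.007101 + 0.46·(-1.089513) = -0.494075
x=1.380000, y=-0.494075: f=-2.619721 → y ← -0.494075 + 0.46·(-2.619721) = -1.699147
x=1.840000, y=-1.699147: f=-4.928142 → y ← -1.699147 + 0.46·(-4.928142) = -3.966092
y(2.3) ≈ -3.9661

-3.9661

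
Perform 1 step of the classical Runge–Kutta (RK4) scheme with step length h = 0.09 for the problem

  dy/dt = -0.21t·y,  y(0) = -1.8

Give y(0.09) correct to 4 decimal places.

-1.7985

RK4: k1 = f(t_n, y_n); k2 = f(t_n + h/2, y_n + (h/2)·k1); k3 = f(t_n + h/2, y_n + (h/2)·k2); k4 = f(t_n + h, y_n + h·k3); y_{n+1} = y_n + (h/6)·(k1 + 2k2 + 2k3 + k4).
t=0.000000, y=-1.800000:
  k1 = f(0.000000, -1.800000) = 0.000000
  k2 = f(0.045000, -1.800000) = 0.017010
  k3 = f(0.045000, -1.799235) = 0.017003
  k4 = f(0.090000, -1.798470) = 0.033991
  y ← -1.800000 + (0.09/6)·(k1 + 2k2 + 2k3 + k4) = -1.798470
y(0.09) ≈ -1.7985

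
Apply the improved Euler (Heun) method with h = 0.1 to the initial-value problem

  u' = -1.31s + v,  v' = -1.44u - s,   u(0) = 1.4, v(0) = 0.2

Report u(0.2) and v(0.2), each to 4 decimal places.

Heun on (u,v): k1 = f(s_n, state_n); k2 = f(s_n + h, state_n + h·k1); state_{n+1} = state_n + (h/2)·(k1 + k2).
0.000000: (1.400000, 0.200000)
  k1 = (0.200000, -2.016000)
  predictor → (1.420000, -0.001600)
  k2 = (-0.132600, -2.144800)
  → (1.403370, -0.008040)
0.100000: (1.403370, -0.008040)
  k1 = (-0.139040, -2.120853)
  predictor → (1.389466, -0.220125)
  k2 = (-0.482125, -2.200831)
  → (1.372312, -0.224124)
(u(0.2), v(0.2)) ≈ (1.3723, -0.2241)

1.3723, -0.2241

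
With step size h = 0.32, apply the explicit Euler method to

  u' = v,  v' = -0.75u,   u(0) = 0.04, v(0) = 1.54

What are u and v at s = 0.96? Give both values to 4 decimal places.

Euler on (u,v): u_{n+1} = u_n + h·u', v_{n+1} = v_n + h·v'.
0.000000: (0.040000, 1.540000); f=(1.540000, -0.030000) → (0.532800, 1.530400)
0.320000: (0.532800, 1.530400); f=(1.530400, -0.399600) → (1.022528, 1.402528)
0.640000: (1.022528, 1.402528); f=(1.402528, -0.766896) → (1.471337, 1.157121)
(u(0.96), v(0.96)) ≈ (1.4713, 1.1571)

1.4713, 1.1571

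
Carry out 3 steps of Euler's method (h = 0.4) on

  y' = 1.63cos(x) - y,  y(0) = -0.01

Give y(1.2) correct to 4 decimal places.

1.0471

Euler: y_{n+1} = y_n + h·f(x_n, y_n).
x=0.000000, y=-0.010000: f=1.640000 → y ← -0.010000 + 0.4·1.640000 = 0.646000
x=0.400000, y=0.646000: f=0.855329 → y ← 0.646000 + 0.4·0.855329 = 0.988132
x=0.800000, y=0.988132: f=0.147500 → y ← 0.988132 + 0.4·0.147500 = 1.047132
y(1.2) ≈ 1.0471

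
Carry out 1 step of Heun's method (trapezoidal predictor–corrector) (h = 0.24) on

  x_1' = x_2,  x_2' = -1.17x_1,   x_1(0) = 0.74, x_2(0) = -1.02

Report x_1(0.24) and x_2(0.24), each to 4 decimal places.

0.4703, -1.1934

Heun on (x_1,x_2): k1 = f(x_n, state_n); k2 = f(x_n + h, state_n + h·k1); state_{n+1} = state_n + (h/2)·(k1 + k2).
0.000000: (0.740000, -1.020000)
  k1 = (-1.020000, -0.865800)
  predictor → (0.495200, -1.227792)
  k2 = (-1.227792, -0.579384)
  → (0.470265, -1.193422)
(x_1(0.24), x_2(0.24)) ≈ (0.4703, -1.1934)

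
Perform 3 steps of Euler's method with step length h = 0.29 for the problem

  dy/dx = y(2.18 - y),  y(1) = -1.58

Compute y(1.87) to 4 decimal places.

-35.1841

Euler: y_{n+1} = y_n + h·f(x_n, y_n).
x=1.000000, y=-1.580000: f=-5.940800 → y ← -1.580000 + 0.29·(-5.940800) = -3.302832
x=1.290000, y=-3.302832: f=-18.108873 → y ← -3.302832 + 0.29·(-18.108873) = -8.554405
x=1.580000, y=-8.554405: f=-91.826451 → y ← -8.554405 + 0.29·(-91.826451) = -35.184076
y(1.87) ≈ -35.1841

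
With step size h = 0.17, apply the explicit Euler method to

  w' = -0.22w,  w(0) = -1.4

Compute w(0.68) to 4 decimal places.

Euler: w_{n+1} = w_n + h·f(s_n, w_n).
s=0.000000, w=-1.400000: f=0.308000 → w ← -1.400000 + 0.17·0.308000 = -1.347640
s=0.170000, w=-1.347640: f=0.296481 → w ← -1.347640 + 0.17·0.296481 = -1.297238
s=0.340000, w=-1.297238: f=0.285392 → w ← -1.297238 + 0.17·0.285392 = -1.248722
s=0.510000, w=-1.248722: f=0.274719 → w ← -1.248722 + 0.17·0.274719 = -1.202019
w(0.68) ≈ -1.2020

-1.2020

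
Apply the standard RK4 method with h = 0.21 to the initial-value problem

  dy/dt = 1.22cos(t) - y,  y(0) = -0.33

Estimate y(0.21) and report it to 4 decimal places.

-0.0382

RK4: k1 = f(t_n, y_n); k2 = f(t_n + h/2, y_n + (h/2)·k1); k3 = f(t_n + h/2, y_n + (h/2)·k2); k4 = f(t_n + h, y_n + h·k3); y_{n+1} = y_n + (h/6)·(k1 + 2k2 + 2k3 + k4).
t=0.000000, y=-0.330000:
  k1 = f(0.000000, -0.330000) = 1.550000
  k2 = f(0.105000, -0.167250) = 1.380531
  k3 = f(0.105000, -0.185044) = 1.398325
  k4 = f(0.210000, -0.036352) = 1.229549
  y ← -0.330000 + (0.21/6)·(k1 + 2k2 + 2k3 + k4) = -0.038196
y(0.21) ≈ -0.0382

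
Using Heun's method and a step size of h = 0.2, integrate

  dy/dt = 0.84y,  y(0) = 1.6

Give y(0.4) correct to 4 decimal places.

2.2358

Heun: k1 = f(t_n, y_n); k2 = f(t_n + h, y_n + h·k1); y_{n+1} = y_n + (h/2)·(k1 + k2).
t=0.000000, y=1.600000:
  k1 = f(0.000000, 1.600000) = 1.344000
  k2 = f(0.200000, 1.868800) = 1.569792
  y ← 1.600000 + (0.2/2)·(1.344000 + 1.569792) = 1.891379
t=0.200000, y=1.891379:
  k1 = f(0.200000, 1.891379) = 1.588759
  k2 = f(0.400000, 2.209131) = 1.855670
  y ← 1.891379 + (0.2/2)·(1.588759 + 1.855670) = 2.235822
y(0.4) ≈ 2.2358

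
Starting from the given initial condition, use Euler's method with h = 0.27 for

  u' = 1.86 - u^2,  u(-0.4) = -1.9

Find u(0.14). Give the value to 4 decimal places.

Euler: u_{n+1} = u_n + h·f(x_n, u_n).
x=-0.400000, u=-1.900000: f=-1.750000 → u ← -1.900000 + 0.27·(-1.750000) = -2.372500
x=-0.130000, u=-2.372500: f=-3.768756 → u ← -2.372500 + 0.27·(-3.768756) = -3.390064
u(0.14) ≈ -3.3901

-3.3901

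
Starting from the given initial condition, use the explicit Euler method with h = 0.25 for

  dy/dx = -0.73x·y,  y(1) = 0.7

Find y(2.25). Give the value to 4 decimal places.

0.1386

Euler: y_{n+1} = y_n + h·f(x_n, y_n).
x=1.000000, y=0.700000: f=-0.511000 → y ← 0.700000 + 0.25·(-0.511000) = 0.572250
x=1.250000, y=0.572250: f=-0.522178 → y ← 0.572250 + 0.25·(-0.522178) = 0.441705
x=1.500000, y=0.441705: f=-0.483667 → y ← 0.441705 + 0.25·(-0.483667) = 0.320789
x=1.750000, y=0.320789: f=-0.409807 → y ← 0.320789 + 0.25·(-0.409807) = 0.218337
x=2.000000, y=0.218337: f=-0.318772 → y ← 0.218337 + 0.25·(-0.318772) = 0.138644
y(2.25) ≈ 0.1386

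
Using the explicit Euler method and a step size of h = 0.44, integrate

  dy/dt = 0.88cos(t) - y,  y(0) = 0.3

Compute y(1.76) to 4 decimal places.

0.4416

Euler: y_{n+1} = y_n + h·f(t_n, y_n).
t=0.000000, y=0.300000: f=0.580000 → y ← 0.300000 + 0.44·0.580000 = 0.555200
t=0.440000, y=0.555200: f=0.240981 → y ← 0.555200 + 0.44·0.240981 = 0.661232
t=0.880000, y=0.661232: f=-0.100539 → y ← 0.661232 + 0.44·(-0.100539) = 0.616995
t=1.320000, y=0.616995: f=-0.398600 → y ← 0.616995 + 0.44·(-0.398600) = 0.441611
y(1.76) ≈ 0.4416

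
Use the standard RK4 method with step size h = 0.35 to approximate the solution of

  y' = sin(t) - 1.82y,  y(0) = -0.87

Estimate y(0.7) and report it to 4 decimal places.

RK4: k1 = f(t_n, y_n); k2 = f(t_n + h/2, y_n + (h/2)·k1); k3 = f(t_n + h/2, y_n + (h/2)·k2); k4 = f(t_n + h, y_n + h·k3); y_{n+1} = y_n + (h/6)·(k1 + 2k2 + 2k3 + k4).
t=0.000000, y=-0.870000:
  k1 = f(0.000000, -0.870000) = 1.583400
  k2 = f(0.175000, -0.592905) = 1.253195
  k3 = f(0.175000, -0.650691) = 1.358365
  k4 = f(0.350000, -0.394572) = 1.061019
  y ← -0.870000 + (0.35/6)·(k1 + 2k2 + 2k3 + k4) = -0.411060
t=0.350000, y=-0.411060:
  k1 = f(0.350000, -0.411060) = 1.091027
  k2 = f(0.525000, -0.220130) = 0.901850
  k3 = f(0.525000, -0.253236) = 0.962103
  k4 = f(0.700000, -0.074324) = 0.779487
  y ← -0.411060 + (0.35/6)·(k1 + 2k2 + 2k3 + k4) = -0.084486
y(0.7) ≈ -0.0845

-0.0845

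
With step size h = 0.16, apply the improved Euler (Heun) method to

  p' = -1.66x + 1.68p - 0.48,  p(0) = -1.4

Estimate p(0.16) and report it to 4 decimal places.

Heun: k1 = f(x_n, p_n); k2 = f(x_n + h, p_n + h·k1); p_{n+1} = p_n + (h/2)·(k1 + k2).
x=0.000000, p=-1.400000:
  k1 = f(0.000000, -1.400000) = -2.832000
  k2 = f(0.160000, -1.853120) = -3.858842
  p ← -1.400000 + (0.16/2)·(-2.832000 + (-3.858842)) = -1.935267
p(0.16) ≈ -1.9353

-1.9353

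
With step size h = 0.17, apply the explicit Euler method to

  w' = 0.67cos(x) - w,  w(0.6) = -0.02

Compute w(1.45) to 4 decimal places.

0.2045

Euler: w_{n+1} = w_n + h·f(x_n, w_n).
x=0.600000, w=-0.020000: f=0.572975 → w ← -0.020000 + 0.17·0.572975 = 0.077406
x=0.770000, w=0.077406: f=0.403594 → w ← 0.077406 + 0.17·0.403594 = 0.146017
x=0.940000, w=0.146017: f=0.249141 → w ← 0.146017 + 0.17·0.249141 = 0.188371
x=1.110000, w=0.188371: f=0.109552 → w ← 0.188371 + 0.17·0.109552 = 0.206995
x=1.280000, w=0.206995: f=-0.014896 → w ← 0.206995 + 0.17·(-0.014896) = 0.204462
w(1.45) ≈ 0.2045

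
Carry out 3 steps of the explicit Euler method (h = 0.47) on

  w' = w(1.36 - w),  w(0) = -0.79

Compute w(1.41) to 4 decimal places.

-12.9595

Euler: w_{n+1} = w_n + h·f(t_n, w_n).
t=0.000000, w=-0.790000: f=-1.698500 → w ← -0.790000 + 0.47·(-1.698500) = -1.588295
t=0.470000, w=-1.588295: f=-4.682762 → w ← -1.588295 + 0.47·(-4.682762) = -3.789193
t=0.940000, w=-3.789193: f=-19.511288 → w ← -3.789193 + 0.47·(-19.511288) = -12.959499
w(1.41) ≈ -12.9595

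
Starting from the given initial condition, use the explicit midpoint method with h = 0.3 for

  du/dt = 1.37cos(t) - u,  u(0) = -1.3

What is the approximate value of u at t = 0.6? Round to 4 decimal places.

-0.1535

Midpoint: k1 = f(t_n, u_n); k2 = f(t_n + h/2, u_n + (h/2)·k1); u_{n+1} = u_n + h·k2.
t=0.000000, u=-1.300000:
  k1 = f(0.000000, -1.300000) = 2.670000
  k2 = f(0.150000, -0.899500) = 2.254116
  u ← -1.300000 + 0.3·2.254116 = -0.623765
t=0.300000, u=-0.623765:
  k1 = f(0.300000, -0.623765) = 1.932576
  k2 = f(0.450000, -0.333879) = 1.567491
  u ← -0.623765 + 0.3·1.567491 = -0.153518
u(0.6) ≈ -0.1535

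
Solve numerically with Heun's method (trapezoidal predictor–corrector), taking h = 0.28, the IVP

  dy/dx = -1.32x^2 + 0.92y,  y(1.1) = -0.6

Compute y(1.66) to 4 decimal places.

Heun: k1 = f(x_n, y_n); k2 = f(x_n + h, y_n + h·k1); y_{n+1} = y_n + (h/2)·(k1 + k2).
x=1.100000, y=-0.600000:
  k1 = f(1.100000, -0.600000) = -2.149200
  k2 = f(1.380000, -1.201776) = -3.619442
  y ← -0.600000 + (0.28/2)·(-2.149200 + (-3.619442)) = -1.407610
x=1.380000, y=-1.407610:
  k1 = f(1.380000, -1.407610) = -3.808809
  k2 = f(1.660000, -2.474076) = -5.913542
  y ← -1.407610 + (0.28/2)·(-3.808809 + (-5.913542)) = -2.768739
y(1.66) ≈ -2.7687

-2.7687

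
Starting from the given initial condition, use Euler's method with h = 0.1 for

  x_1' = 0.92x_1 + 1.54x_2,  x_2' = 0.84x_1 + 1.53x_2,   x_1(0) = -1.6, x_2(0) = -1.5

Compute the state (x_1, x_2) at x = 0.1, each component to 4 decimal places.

-1.9782, -1.8639

Euler on (x_1,x_2): x_1_{n+1} = x_1_n + h·x_1', x_2_{n+1} = x_2_n + h·x_2'.
0.000000: (-1.600000, -1.500000); f=(-3.782000, -3.639000) → (-1.978200, -1.863900)
(x_1(0.1), x_2(0.1)) ≈ (-1.9782, -1.8639)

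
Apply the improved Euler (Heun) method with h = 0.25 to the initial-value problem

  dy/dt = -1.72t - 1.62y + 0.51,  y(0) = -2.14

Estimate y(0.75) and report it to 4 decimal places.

Heun: k1 = f(t_n, y_n); k2 = f(t_n + h, y_n + h·k1); y_{n+1} = y_n + (h/2)·(k1 + k2).
t=0.000000, y=-2.140000:
  k1 = f(0.000000, -2.140000) = 3.976800
  k2 = f(0.250000, -1.145800) = 1.936196
  y ← -2.140000 + (0.25/2)·(3.976800 + 1.936196) = -1.400876
t=0.250000, y=-1.400876:
  k1 = f(0.250000, -1.400876) = 2.349418
  k2 = f(0.500000, -0.813521) = 0.967904
  y ← -1.400876 + (0.25/2)·(2.349418 + 0.967904) = -0.986210
t=0.500000, y=-0.986210:
  k1 = f(0.500000, -0.986210) = 1.247661
  k2 = f(0.750000, -0.674295) = 0.312358
  y ← -0.986210 + (0.25/2)·(1.247661 + 0.312358) = -0.791208
y(0.75) ≈ -0.7912

-0.7912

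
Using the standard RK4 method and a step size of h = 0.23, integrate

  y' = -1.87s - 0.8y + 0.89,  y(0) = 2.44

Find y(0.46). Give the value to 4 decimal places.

1.8556

RK4: k1 = f(s_n, y_n); k2 = f(s_n + h/2, y_n + (h/2)·k1); k3 = f(s_n + h/2, y_n + (h/2)·k2); k4 = f(s_n + h, y_n + h·k3); y_{n+1} = y_n + (h/6)·(k1 + 2k2 + 2k3 + k4).
s=0.000000, y=2.440000:
  k1 = f(0.000000, 2.440000) = -1.062000
  k2 = f(0.115000, 2.317870) = -1.179346
  k3 = f(0.115000, 2.304375) = -1.168550
  k4 = f(0.230000, 2.171233) = -1.277087
  y ← 2.440000 + (0.23/6)·(k1 + 2k2 + 2k3 + k4) = 2.170330
s=0.230000, y=2.170330:
  k1 = f(0.230000, 2.170330) = -1.276364
  k2 = f(0.345000, 2.023548) = -1.373988
  k3 = f(0.345000, 2.012321) = -1.365007
  k4 = f(0.460000, 1.856378) = -1.455302
  y ← 2.170330 + (0.23/6)·(k1 + 2k2 + 2k3 + k4) = 1.855626
y(0.46) ≈ 1.8556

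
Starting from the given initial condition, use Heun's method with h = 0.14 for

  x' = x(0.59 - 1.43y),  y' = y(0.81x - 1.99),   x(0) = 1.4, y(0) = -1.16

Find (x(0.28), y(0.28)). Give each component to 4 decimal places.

Heun on (x,y): k1 = f(s_n, state_n); k2 = f(s_n + h, state_n + h·k1); state_{n+1} = state_n + (h/2)·(k1 + k2).
0.000000: (1.400000, -1.160000)
  k1 = (3.148320, 0.992960)
  predictor → (1.840765, -1.020986)
  k2 = (3.773585, 0.509452)
  → (1.884533, -1.054831)
0.140000: (1.884533, -1.054831)
  k1 = (3.954521, 0.488944)
  predictor → (2.438166, -0.986379)
  k2 = (4.877605, 0.014880)
  → (2.502782, -1.019564)
(x(0.28), y(0.28)) ≈ (2.5028, -1.0196)

2.5028, -1.0196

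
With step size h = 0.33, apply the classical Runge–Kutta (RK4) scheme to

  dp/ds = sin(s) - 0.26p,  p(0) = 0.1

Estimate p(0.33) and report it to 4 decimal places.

0.1442

RK4: k1 = f(s_n, p_n); k2 = f(s_n + h/2, p_n + (h/2)·k1); k3 = f(s_n + h/2, p_n + (h/2)·k2); k4 = f(s_n + h, p_n + h·k3); p_{n+1} = p_n + (h/6)·(k1 + 2k2 + 2k3 + k4).
s=0.000000, p=0.100000:
  k1 = f(0.000000, 0.100000) = -0.026000
  k2 = f(0.165000, 0.095710) = 0.139368
  k3 = f(0.165000, 0.122996) = 0.132273
  k4 = f(0.330000, 0.143650) = 0.286694
  p ← 0.100000 + (0.33/6)·(k1 + 2k2 + 2k3 + k4) = 0.144219
p(0.33) ≈ 0.1442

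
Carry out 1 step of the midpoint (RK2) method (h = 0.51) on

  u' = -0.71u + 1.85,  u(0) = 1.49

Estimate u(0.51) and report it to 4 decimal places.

Midpoint: k1 = f(x_n, u_n); k2 = f(x_n + h/2, u_n + (h/2)·k1); u_{n+1} = u_n + h·k2.
x=0.000000, u=1.490000:
  k1 = f(0.000000, 1.490000) = 0.792100
  k2 = f(0.255000, 1.691986) = 0.648690
  u ← 1.490000 + 0.51·0.648690 = 1.820832
u(0.51) ≈ 1.8208

1.8208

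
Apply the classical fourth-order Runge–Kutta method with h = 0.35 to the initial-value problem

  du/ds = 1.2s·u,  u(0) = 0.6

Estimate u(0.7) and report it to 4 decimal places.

RK4: k1 = f(s_n, u_n); k2 = f(s_n + h/2, u_n + (h/2)·k1); k3 = f(s_n + h/2, u_n + (h/2)·k2); k4 = f(s_n + h, u_n + h·k3); u_{n+1} = u_n + (h/6)·(k1 + 2k2 + 2k3 + k4).
s=0.000000, u=0.600000:
  k1 = f(0.000000, 0.600000) = 0.000000
  k2 = f(0.175000, 0.600000) = 0.126000
  k3 = f(0.175000, 0.622050) = 0.130630
  k4 = f(0.350000, 0.645721) = 0.271203
  u ← 0.600000 + (0.35/6)·(k1 + 2k2 + 2k3 + k4) = 0.645760
s=0.350000, u=0.645760:
  k1 = f(0.350000, 0.645760) = 0.271219
  k2 = f(0.525000, 0.693224) = 0.436731
  k3 = f(0.525000, 0.722188) = 0.454979
  k4 = f(0.700000, 0.805003) = 0.676202
  u ← 0.645760 + (0.35/6)·(k1 + 2k2 + 2k3 + k4) = 0.805059
u(0.7) ≈ 0.8051

0.8051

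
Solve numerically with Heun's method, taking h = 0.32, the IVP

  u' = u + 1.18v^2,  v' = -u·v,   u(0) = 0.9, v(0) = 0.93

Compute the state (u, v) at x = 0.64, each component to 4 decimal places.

2.2217, 0.3670

Heun on (u,v): k1 = f(x_n, state_n); k2 = f(x_n + h, state_n + h·k1); state_{n+1} = state_n + (h/2)·(k1 + k2).
0.000000: (0.900000, 0.930000)
  k1 = (1.920582, -0.837000)
  predictor → (1.514586, 0.662160)
  k2 = (2.031964, -1.002898)
  → (1.532407, 0.635616)
0.320000: (1.532407, 0.635616)
  k1 = (2.009137, -0.974023)
  predictor → (2.175331, 0.323929)
  k2 = (2.299148, -0.704653)
  → (2.221733, 0.367028)
(u(0.64), v(0.64)) ≈ (2.2217, 0.3670)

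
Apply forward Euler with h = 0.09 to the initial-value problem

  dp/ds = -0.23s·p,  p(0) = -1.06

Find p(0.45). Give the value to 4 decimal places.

Euler: p_{n+1} = p_n + h·f(s_n, p_n).
s=0.000000, p=-1.060000: f=0.000000 → p ← -1.060000 + 0.09·0.000000 = -1.060000
s=0.090000, p=-1.060000: f=0.021942 → p ← -1.060000 + 0.09·0.021942 = -1.058025
s=0.180000, p=-1.058025: f=0.043802 → p ← -1.058025 + 0.09·0.043802 = -1.054083
s=0.270000, p=-1.054083: f=0.065459 → p ← -1.054083 + 0.09·0.065459 = -1.048192
s=0.360000, p=-1.048192: f=0.086790 → p ← -1.048192 + 0.09·0.086790 = -1.040381
p(0.45) ≈ -1.0404

-1.0404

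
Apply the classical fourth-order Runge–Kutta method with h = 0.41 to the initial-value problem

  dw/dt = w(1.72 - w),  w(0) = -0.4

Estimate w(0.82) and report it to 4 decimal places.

RK4: k1 = f(t_n, w_n); k2 = f(t_n + h/2, w_n + (h/2)·k1); k3 = f(t_n + h/2, w_n + (h/2)·k2); k4 = f(t_n + h, w_n + h·k3); w_{n+1} = w_n + (h/6)·(k1 + 2k2 + 2k3 + k4).
t=0.000000, w=-0.400000:
  k1 = f(0.000000, -0.400000) = -0.848000
  k2 = f(0.205000, -0.573840) = -1.316297
  k3 = f(0.205000, -0.669841) = -1.600813
  k4 = f(0.410000, -1.056333) = -2.932734
  w ← -0.400000 + (0.41/6)·(k1 + 2k2 + 2k3 + k4) = -1.057022
t=0.410000, w=-1.057022:
  k1 = f(0.410000, -1.057022) = -2.935373
  k2 = f(0.615000, -1.658773) = -5.604619
  k3 = f(0.615000, -2.205969) = -8.660565
  k4 = f(0.820000, -4.607853) = -29.157822
  w ← -1.057022 + (0.41/6)·(k1 + 2k2 + 2k3 + k4) = -5.199632
w(0.82) ≈ -5.1996

-5.1996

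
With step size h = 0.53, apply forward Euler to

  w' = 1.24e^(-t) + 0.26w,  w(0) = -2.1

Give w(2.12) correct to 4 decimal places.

-1.6576

Euler: w_{n+1} = w_n + h·f(t_n, w_n).
t=0.000000, w=-2.100000: f=0.694000 → w ← -2.100000 + 0.53·0.694000 = -1.732180
t=0.530000, w=-1.732180: f=0.279503 → w ← -1.732180 + 0.53·0.279503 = -1.584043
t=1.060000, w=-1.584043: f=0.017754 → w ← -1.584043 + 0.53·0.017754 = -1.574634
t=1.590000, w=-1.574634: f=-0.156537 → w ← -1.574634 + 0.53·(-0.156537) = -1.657598
w(2.12) ≈ -1.6576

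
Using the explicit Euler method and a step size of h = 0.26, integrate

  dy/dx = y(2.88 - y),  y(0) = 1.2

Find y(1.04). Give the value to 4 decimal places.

Euler: y_{n+1} = y_n + h·f(x_n, y_n).
x=0.000000, y=1.200000: f=2.016000 → y ← 1.200000 + 0.26·2.016000 = 1.724160
x=0.260000, y=1.724160: f=1.992853 → y ← 1.724160 + 0.26·1.992853 = 2.242302
x=0.520000, y=2.242302: f=1.429912 → y ← 2.242302 + 0.26·1.429912 = 2.614079
x=0.780000, y=2.614079: f=0.695139 → y ← 2.614079 + 0.26·0.695139 = 2.794815
y(1.04) ≈ 2.7948

2.7948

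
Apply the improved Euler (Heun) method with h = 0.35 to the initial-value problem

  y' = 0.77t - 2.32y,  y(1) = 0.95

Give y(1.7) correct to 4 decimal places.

Heun: k1 = f(t_n, y_n); k2 = f(t_n + h, y_n + h·k1); y_{n+1} = y_n + (h/2)·(k1 + k2).
t=1.000000, y=0.950000:
  k1 = f(1.000000, 0.950000) = -1.434000
  k2 = f(1.350000, 0.448100) = -0.000092
  y ← 0.950000 + (0.35/2)·(-1.434000 + (-0.000092)) = 0.699034
t=1.350000, y=0.699034:
  k1 = f(1.350000, 0.699034) = -0.582259
  k2 = f(1.700000, 0.495243) = 0.160035
  y ← 0.699034 + (0.35/2)·(-0.582259 + 0.160035) = 0.625145
y(1.7) ≈ 0.6251

0.6251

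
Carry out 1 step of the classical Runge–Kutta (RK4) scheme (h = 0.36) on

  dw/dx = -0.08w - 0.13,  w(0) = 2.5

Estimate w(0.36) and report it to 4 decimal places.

2.3829

RK4: k1 = f(x_n, w_n); k2 = f(x_n + h/2, w_n + (h/2)·k1); k3 = f(x_n + h/2, w_n + (h/2)·k2); k4 = f(x_n + h, w_n + h·k3); w_{n+1} = w_n + (h/6)·(k1 + 2k2 + 2k3 + k4).
x=0.000000, w=2.500000:
  k1 = f(0.000000, 2.500000) = -0.330000
  k2 = f(0.180000, 2.440600) = -0.325248
  k3 = f(0.180000, 2.441455) = -0.325316
  k4 = f(0.360000, 2.382886) = -0.320631
  w ← 2.500000 + (0.36/6)·(k1 + 2k2 + 2k3 + k4) = 2.382894
w(0.36) ≈ 2.3829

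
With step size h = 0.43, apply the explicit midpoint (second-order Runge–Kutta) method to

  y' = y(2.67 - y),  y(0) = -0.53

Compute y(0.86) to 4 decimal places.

Midpoint: k1 = f(s_n, y_n); k2 = f(s_n + h/2, y_n + (h/2)·k1); y_{n+1} = y_n + h·k2.
s=0.000000, y=-0.530000:
  k1 = f(0.000000, -0.530000) = -1.696000
  k2 = f(0.215000, -0.894640) = -3.189070
  y ← -0.530000 + 0.43·(-3.189070) = -1.901300
s=0.430000, y=-1.901300:
  k1 = f(0.430000, -1.901300) = -8.691412
  k2 = f(0.645000, -3.769953) = -24.278325
  y ← -1.901300 + 0.43·(-24.278325) = -12.340980
y(0.86) ≈ -12.3410

-12.3410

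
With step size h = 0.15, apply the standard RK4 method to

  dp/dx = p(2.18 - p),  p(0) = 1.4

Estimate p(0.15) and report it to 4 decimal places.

RK4: k1 = f(x_n, p_n); k2 = f(x_n + h/2, p_n + (h/2)·k1); k3 = f(x_n + h/2, p_n + (h/2)·k2); k4 = f(x_n + h, p_n + h·k3); p_{n+1} = p_n + (h/6)·(k1 + 2k2 + 2k3 + k4).
x=0.000000, p=1.400000:
  k1 = f(0.000000, 1.400000) = 1.092000
  k2 = f(0.075000, 1.481900) = 1.034514
  k3 = f(0.075000, 1.477589) = 1.037875
  k4 = f(0.150000, 1.555681) = 0.971241
  p ← 1.400000 + (0.15/6)·(k1 + 2k2 + 2k3 + k4) = 1.555200
p(0.15) ≈ 1.5552

1.5552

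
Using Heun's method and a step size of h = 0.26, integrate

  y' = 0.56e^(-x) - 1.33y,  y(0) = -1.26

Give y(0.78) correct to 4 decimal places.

Heun: k1 = f(x_n, y_n); k2 = f(x_n + h, y_n + h·k1); y_{n+1} = y_n + (h/2)·(k1 + k2).
x=0.000000, y=-1.260000:
  k1 = f(0.000000, -1.260000) = 2.235800
  k2 = f(0.260000, -0.678692) = 1.334449
  y ← -1.260000 + (0.26/2)·(2.235800 + 1.334449) = -0.795868
x=0.260000, y=-0.795868:
  k1 = f(0.260000, -0.795868) = 1.490293
  k2 = f(0.520000, -0.408391) = 0.876092
  y ← -0.795868 + (0.26/2)·(1.490293 + 0.876092) = -0.488238
x=0.520000, y=-0.488238:
  k1 = f(0.520000, -0.488238) = 0.982287
  k2 = f(0.780000, -0.232843) = 0.566388
  y ← -0.488238 + (0.26/2)·(0.982287 + 0.566388) = -0.286910
y(0.78) ≈ -0.2869

-0.2869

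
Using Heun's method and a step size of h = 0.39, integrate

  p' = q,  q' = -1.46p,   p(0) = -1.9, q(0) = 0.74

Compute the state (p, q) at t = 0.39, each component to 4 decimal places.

-1.4004, 1.7397

Heun on (p,q): k1 = f(t_n, state_n); k2 = f(t_n + h, state_n + h·k1); state_{n+1} = state_n + (h/2)·(k1 + k2).
0.000000: (-1.900000, 0.740000)
  k1 = (0.740000, 2.774000)
  predictor → (-1.611400, 1.821860)
  k2 = (1.821860, 2.352644)
  → (-1.400437, 1.739696)
(p(0.39), q(0.39)) ≈ (-1.4004, 1.7397)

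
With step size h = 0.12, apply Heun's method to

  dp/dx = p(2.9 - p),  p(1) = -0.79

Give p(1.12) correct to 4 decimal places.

Heun: k1 = f(x_n, p_n); k2 = f(x_n + h, p_n + h·k1); p_{n+1} = p_n + (h/2)·(k1 + k2).
x=1.000000, p=-0.790000:
  k1 = f(1.000000, -0.790000) = -2.915100
  k2 = f(1.120000, -1.139812) = -4.604626
  p ← -0.790000 + (0.12/2)·(-2.915100 + (-4.604626)) = -1.241184
p(1.12) ≈ -1.2412

-1.2412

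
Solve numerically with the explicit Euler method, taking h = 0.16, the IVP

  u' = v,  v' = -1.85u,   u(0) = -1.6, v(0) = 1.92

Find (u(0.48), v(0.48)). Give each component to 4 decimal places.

-0.4656, 3.0456

Euler on (u,v): u_{n+1} = u_n + h·u', v_{n+1} = v_n + h·v'.
0.000000: (-1.600000, 1.920000); f=(1.920000, 2.960000) → (-1.292800, 2.393600)
0.160000: (-1.292800, 2.393600); f=(2.393600, 2.391680) → (-0.909824, 2.776269)
0.320000: (-0.909824, 2.776269); f=(2.776269, 1.683174) → (-0.465621, 3.045577)
(u(0.48), v(0.48)) ≈ (-0.4656, 3.0456)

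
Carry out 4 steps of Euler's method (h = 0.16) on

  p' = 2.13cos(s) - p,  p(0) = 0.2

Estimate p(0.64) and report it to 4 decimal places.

Euler: p_{n+1} = p_n + h·f(s_n, p_n).
s=0.000000, p=0.200000: f=1.930000 → p ← 0.200000 + 0.16·1.930000 = 0.508800
s=0.160000, p=0.508800: f=1.593994 → p ← 0.508800 + 0.16·1.593994 = 0.763839
s=0.320000, p=0.763839: f=1.258032 → p ← 0.763839 + 0.16·1.258032 = 0.965124
s=0.480000, p=0.965124: f=0.924175 → p ← 0.965124 + 0.16·0.924175 = 1.112992
p(0.64) ≈ 1.1130

1.1130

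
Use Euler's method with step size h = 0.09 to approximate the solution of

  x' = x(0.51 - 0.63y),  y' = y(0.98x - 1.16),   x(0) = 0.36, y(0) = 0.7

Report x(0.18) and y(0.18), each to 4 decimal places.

Euler on (x,y): x_{n+1} = x_n + h·x', y_{n+1} = y_n + h·y'.
0.000000: (0.360000, 0.700000); f=(0.024840, -0.565040) → (0.362236, 0.649146)
0.090000: (0.362236, 0.649146); f=(0.036599, -0.522569) → (0.365530, 0.602115)
(x(0.18), y(0.18)) ≈ (0.3655, 0.6021)

0.3655, 0.6021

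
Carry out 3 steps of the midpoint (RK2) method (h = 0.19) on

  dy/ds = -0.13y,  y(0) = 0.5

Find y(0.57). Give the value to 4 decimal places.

0.4643

Midpoint: k1 = f(s_n, y_n); k2 = f(s_n + h/2, y_n + (h/2)·k1); y_{n+1} = y_n + h·k2.
s=0.000000, y=0.500000:
  k1 = f(0.000000, 0.500000) = -0.065000
  k2 = f(0.095000, 0.493825) = -0.064197
  y ← 0.500000 + 0.19·(-0.064197) = 0.487803
s=0.190000, y=0.487803:
  k1 = f(0.190000, 0.487803) = -0.063414
  k2 = f(0.285000, 0.481778) = -0.062631
  y ← 0.487803 + 0.19·(-0.062631) = 0.475903
s=0.380000, y=0.475903:
  k1 = f(0.380000, 0.475903) = -0.061867
  k2 = f(0.475000, 0.470025) = -0.061103
  y ← 0.475903 + 0.19·(-0.061103) = 0.464293
y(0.57) ≈ 0.4643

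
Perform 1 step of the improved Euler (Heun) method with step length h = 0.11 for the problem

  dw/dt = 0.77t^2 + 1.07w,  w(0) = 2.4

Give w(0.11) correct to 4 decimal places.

Heun: k1 = f(t_n, w_n); k2 = f(t_n + h, w_n + h·k1); w_{n+1} = w_n + (h/2)·(k1 + k2).
t=0.000000, w=2.400000:
  k1 = f(0.000000, 2.400000) = 2.568000
  k2 = f(0.110000, 2.682480) = 2.879571
  w ← 2.400000 + (0.11/2)·(2.568000 + 2.879571) = 2.699616
w(0.11) ≈ 2.6996

2.6996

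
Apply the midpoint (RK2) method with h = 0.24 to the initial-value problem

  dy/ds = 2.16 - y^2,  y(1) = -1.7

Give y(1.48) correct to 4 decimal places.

-2.5343

Midpoint: k1 = f(s_n, y_n); k2 = f(s_n + h/2, y_n + (h/2)·k1); y_{n+1} = y_n + h·k2.
s=1.000000, y=-1.700000:
  k1 = f(1.000000, -1.700000) = -0.730000
  k2 = f(1.120000, -1.787600) = -1.035514
  y ← -1.700000 + 0.24·(-1.035514) = -1.948523
s=1.240000, y=-1.948523:
  k1 = f(1.240000, -1.948523) = -1.636743
  k2 = f(1.360000, -2.144932) = -2.440735
  y ← -1.948523 + 0.24·(-2.440735) = -2.534300
y(1.48) ≈ -2.5343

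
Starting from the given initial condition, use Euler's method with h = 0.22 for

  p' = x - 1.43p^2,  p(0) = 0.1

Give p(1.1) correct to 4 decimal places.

0.5135

Euler: p_{n+1} = p_n + h·f(x_n, p_n).
x=0.000000, p=0.100000: f=-0.014300 → p ← 0.100000 + 0.22·(-0.014300) = 0.096854
x=0.220000, p=0.096854: f=0.206586 → p ← 0.096854 + 0.22·0.206586 = 0.142303
x=0.440000, p=0.142303: f=0.411042 → p ← 0.142303 + 0.22·0.411042 = 0.232732
x=0.660000, p=0.232732: f=0.582545 → p ← 0.232732 + 0.22·0.582545 = 0.360892
x=0.880000, p=0.360892: f=0.693752 → p ← 0.360892 + 0.22·0.693752 = 0.513518
p(1.1) ≈ 0.5135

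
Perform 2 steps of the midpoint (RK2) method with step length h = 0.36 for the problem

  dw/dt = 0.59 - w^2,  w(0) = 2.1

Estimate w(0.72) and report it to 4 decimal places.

Midpoint: k1 = f(t_n, w_n); k2 = f(t_n + h/2, w_n + (h/2)·k1); w_{n+1} = w_n + h·k2.
t=0.000000, w=2.100000:
  k1 = f(0.000000, 2.100000) = -3.820000
  k2 = f(0.180000, 1.412400) = -1.404874
  w ← 2.100000 + 0.36·(-1.404874) = 1.594245
t=0.360000, w=1.594245:
  k1 = f(0.360000, 1.594245) = -1.951619
  k2 = f(0.540000, 1.242954) = -0.954935
  w ← 1.594245 + 0.36·(-0.954935) = 1.250469
w(0.72) ≈ 1.2505

1.2505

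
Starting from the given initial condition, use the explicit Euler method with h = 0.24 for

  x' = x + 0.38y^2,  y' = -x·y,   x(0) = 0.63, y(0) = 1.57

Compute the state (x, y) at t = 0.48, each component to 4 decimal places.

1.4094, 1.0109

Euler on (x,y): x_{n+1} = x_n + h·x', y_{n+1} = y_n + h·y'.
0.000000: (0.630000, 1.570000); f=(1.566662, -0.989100) → (1.005999, 1.332616)
0.240000: (1.005999, 1.332616); f=(1.680828, -1.340610) → (1.409398, 1.010870)
(x(0.48), y(0.48)) ≈ (1.4094, 1.0109)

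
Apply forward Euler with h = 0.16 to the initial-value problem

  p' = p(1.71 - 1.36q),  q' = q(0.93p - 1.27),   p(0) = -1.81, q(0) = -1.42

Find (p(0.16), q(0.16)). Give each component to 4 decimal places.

Euler on (p,q): p_{n+1} = p_n + h·p', q_{n+1} = q_n + h·q'.
0.000000: (-1.810000, -1.420000); f=(-6.590572, 4.193686) → (-2.864492, -0.749010)
(p(0.16), q(0.16)) ≈ (-2.8645, -0.7490)

-2.8645, -0.7490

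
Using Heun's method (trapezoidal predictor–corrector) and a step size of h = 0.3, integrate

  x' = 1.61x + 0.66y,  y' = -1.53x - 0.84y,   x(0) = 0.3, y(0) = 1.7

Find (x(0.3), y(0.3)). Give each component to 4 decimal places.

Heun on (x,y): k1 = f(t_n, state_n); k2 = f(t_n + h, state_n + h·k1); state_{n+1} = state_n + (h/2)·(k1 + k2).
0.000000: (0.300000, 1.700000)
  k1 = (1.605000, -1.887000)
  predictor → (0.781500, 1.133900)
  k2 = (2.006589, -2.148171)
  → (0.841738, 1.094724)
(x(0.3), y(0.3)) ≈ (0.8417, 1.0947)

0.8417, 1.0947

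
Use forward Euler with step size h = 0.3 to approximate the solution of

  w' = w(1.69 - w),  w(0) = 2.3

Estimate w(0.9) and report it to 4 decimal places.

Euler: w_{n+1} = w_n + h·f(s_n, w_n).
s=0.000000, w=2.300000: f=-1.403000 → w ← 2.300000 + 0.3·(-1.403000) = 1.879100
s=0.300000, w=1.879100: f=-0.355338 → w ← 1.879100 + 0.3·(-0.355338) = 1.772499
s=0.600000, w=1.772499: f=-0.146229 → w ← 1.772499 + 0.3·(-0.146229) = 1.728630
w(0.9) ≈ 1.7286

1.7286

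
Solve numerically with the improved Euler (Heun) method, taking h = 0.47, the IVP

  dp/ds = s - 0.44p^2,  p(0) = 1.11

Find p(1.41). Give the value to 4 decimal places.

1.3754

Heun: k1 = f(s_n, p_n); k2 = f(s_n + h, p_n + h·k1); p_{n+1} = p_n + (h/2)·(k1 + k2).
s=0.000000, p=1.110000:
  k1 = f(0.000000, 1.110000) = -0.542124
  k2 = f(0.470000, 0.855202) = 0.148197
  p ← 1.110000 + (0.47/2)·(-0.542124 + 0.148197) = 1.017427
s=0.470000, p=1.017427:
  k1 = f(0.470000, 1.017427) = 0.014530
  k2 = f(0.940000, 1.024257) = 0.478395
  p ← 1.017427 + (0.47/2)·(0.014530 + 0.478395) = 1.133265
s=0.940000, p=1.133265:
  k1 = f(0.940000, 1.133265) = 0.374913
  k2 = f(1.410000, 1.309474) = 0.655522
  p ← 1.133265 + (0.47/2)·(0.374913 + 0.655522) = 1.375417
p(1.41) ≈ 1.3754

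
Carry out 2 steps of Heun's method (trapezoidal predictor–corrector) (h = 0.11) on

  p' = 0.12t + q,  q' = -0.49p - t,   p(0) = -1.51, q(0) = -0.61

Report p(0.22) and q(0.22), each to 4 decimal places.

-1.6243, -0.4647

Heun on (p,q): k1 = f(t_n, state_n); k2 = f(t_n + h, state_n + h·k1); state_{n+1} = state_n + (h/2)·(k1 + k2).
0.000000: (-1.510000, -0.610000)
  k1 = (-0.610000, 0.739900)
  predictor → (-1.577100, -0.528611)
  k2 = (-0.515411, 0.662779)
  → (-1.571898, -0.532853)
0.110000: (-1.571898, -0.532853)
  k1 = (-0.519653, 0.660230)
  predictor → (-1.629059, -0.460227)
  k2 = (-0.433827, 0.578239)
  → (-1.624339, -0.464737)
(p(0.22), q(0.22)) ≈ (-1.6243, -0.4647)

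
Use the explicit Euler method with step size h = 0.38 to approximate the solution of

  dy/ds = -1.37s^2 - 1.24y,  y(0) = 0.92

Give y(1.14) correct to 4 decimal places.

-0.2044

Euler: y_{n+1} = y_n + h·f(s_n, y_n).
s=0.000000, y=0.920000: f=-1.140800 → y ← 0.920000 + 0.38·(-1.140800) = 0.486496
s=0.380000, y=0.486496: f=-0.801083 → y ← 0.486496 + 0.38·(-0.801083) = 0.182084
s=0.760000, y=0.182084: f=-1.017097 → y ← 0.182084 + 0.38·(-1.017097) = -0.204412
y(1.14) ≈ -0.2044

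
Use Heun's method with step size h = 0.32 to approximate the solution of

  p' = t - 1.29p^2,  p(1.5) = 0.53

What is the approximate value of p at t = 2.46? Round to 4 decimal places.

Heun: k1 = f(t_n, p_n); k2 = f(t_n + h, p_n + h·k1); p_{n+1} = p_n + (h/2)·(k1 + k2).
t=1.500000, p=0.530000:
  k1 = f(1.500000, 0.530000) = 1.137639
  k2 = f(1.820000, 0.894044) = 0.788883
  p ← 0.530000 + (0.32/2)·(1.137639 + 0.788883) = 0.838244
t=1.820000, p=0.838244:
  k1 = f(1.820000, 0.838244) = 0.913579
  k2 = f(2.140000, 1.130589) = 0.491082
  p ← 0.838244 + (0.32/2)·(0.913579 + 0.491082) = 1.062989
t=2.140000, p=1.062989:
  k1 = f(2.140000, 1.062989) = 0.682369
  k2 = f(2.460000, 1.281347) = 0.342012
  p ← 1.062989 + (0.32/2)·(0.682369 + 0.342012) = 1.226890
p(2.46) ≈ 1.2269

1.2269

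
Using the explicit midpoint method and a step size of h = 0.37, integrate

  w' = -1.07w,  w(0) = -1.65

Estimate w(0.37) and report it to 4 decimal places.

-1.1261

Midpoint: k1 = f(x_n, w_n); k2 = f(x_n + h/2, w_n + (h/2)·k1); w_{n+1} = w_n + h·k2.
x=0.000000, w=-1.650000:
  k1 = f(0.000000, -1.650000) = 1.765500
  k2 = f(0.185000, -1.323382) = 1.416019
  w ← -1.650000 + 0.37·1.416019 = -1.126073
w(0.37) ≈ -1.1261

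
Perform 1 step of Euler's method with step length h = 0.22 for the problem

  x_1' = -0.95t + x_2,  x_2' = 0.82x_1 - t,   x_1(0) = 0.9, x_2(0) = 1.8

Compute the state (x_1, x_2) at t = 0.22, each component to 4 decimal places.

Euler on (x_1,x_2): x_1_{n+1} = x_1_n + h·x_1', x_2_{n+1} = x_2_n + h·x_2'.
0.000000: (0.900000, 1.800000); f=(1.800000, 0.738000) → (1.296000, 1.962360)
(x_1(0.22), x_2(0.22)) ≈ (1.2960, 1.9624)

1.2960, 1.9624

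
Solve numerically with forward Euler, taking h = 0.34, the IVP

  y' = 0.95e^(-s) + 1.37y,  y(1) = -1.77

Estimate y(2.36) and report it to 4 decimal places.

-7.4839

Euler: y_{n+1} = y_n + h·f(s_n, y_n).
s=1.000000, y=-1.770000: f=-2.075415 → y ← -1.770000 + 0.34·(-2.075415) = -2.475641
s=1.340000, y=-2.475641: f=-3.142875 → y ← -2.475641 + 0.34·(-3.142875) = -3.544218
s=1.680000, y=-3.544218: f=-4.678524 → y ← -3.544218 + 0.34·(-4.678524) = -5.134916
s=2.020000, y=-5.134916: f=-6.908813 → y ← -5.134916 + 0.34·(-6.908813) = -7.483913
y(2.36) ≈ -7.4839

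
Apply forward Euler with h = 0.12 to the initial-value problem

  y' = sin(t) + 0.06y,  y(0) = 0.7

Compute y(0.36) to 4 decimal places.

0.7582

Euler: y_{n+1} = y_n + h·f(t_n, y_n).
t=0.000000, y=0.700000: f=0.042000 → y ← 0.700000 + 0.12·0.042000 = 0.705040
t=0.120000, y=0.705040: f=0.162015 → y ← 0.705040 + 0.12·0.162015 = 0.724482
t=0.240000, y=0.724482: f=0.281172 → y ← 0.724482 + 0.12·0.281172 = 0.758222
y(0.36) ≈ 0.7582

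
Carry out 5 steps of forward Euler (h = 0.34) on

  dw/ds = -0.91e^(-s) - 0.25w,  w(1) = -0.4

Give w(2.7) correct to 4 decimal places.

-0.5134

Euler: w_{n+1} = w_n + h·f(s_n, w_n).
s=1.000000, w=-0.400000: f=-0.234770 → w ← -0.400000 + 0.34·(-0.234770) = -0.479822
s=1.340000, w=-0.479822: f=-0.118324 → w ← -0.479822 + 0.34·(-0.118324) = -0.520052
s=1.680000, w=-0.520052: f=-0.039587 → w ← -0.520052 + 0.34·(-0.039587) = -0.533512
s=2.020000, w=-0.533512: f=0.012661 → w ← -0.533512 + 0.34·0.012661 = -0.529207
s=2.360000, w=-0.529207: f=0.046379 → w ← -0.529207 + 0.34·0.046379 = -0.513438
w(2.7) ≈ -0.5134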